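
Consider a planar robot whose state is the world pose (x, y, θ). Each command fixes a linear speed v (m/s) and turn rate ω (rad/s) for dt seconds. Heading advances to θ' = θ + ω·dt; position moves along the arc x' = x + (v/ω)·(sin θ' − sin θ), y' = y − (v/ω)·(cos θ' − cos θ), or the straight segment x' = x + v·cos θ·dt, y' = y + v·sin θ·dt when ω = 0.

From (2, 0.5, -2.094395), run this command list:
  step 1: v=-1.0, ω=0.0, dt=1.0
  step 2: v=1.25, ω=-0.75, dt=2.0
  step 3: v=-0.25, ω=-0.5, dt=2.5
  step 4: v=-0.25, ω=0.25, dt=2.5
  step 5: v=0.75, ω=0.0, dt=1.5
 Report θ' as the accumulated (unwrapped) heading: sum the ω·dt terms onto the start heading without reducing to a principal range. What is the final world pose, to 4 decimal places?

(0.1823, 0.5714, -4.2194)

step 1: θ'=-2.0944 (straight) → pose (2.5000, 1.3660, -2.0944)
step 2: θ'=-3.5944 (R=-1.6667) → pose (0.3275, 0.7007, -3.5944)
step 3: θ'=-4.8444 (R=0.5000) → pose (0.6044, 0.1852, -4.8444)
step 4: θ'=-4.2194 (R=-1.0000) → pose (0.7148, -0.4197, -4.2194)
step 5: θ'=-4.2194 (straight) → pose (0.1823, 0.5714, -4.2194)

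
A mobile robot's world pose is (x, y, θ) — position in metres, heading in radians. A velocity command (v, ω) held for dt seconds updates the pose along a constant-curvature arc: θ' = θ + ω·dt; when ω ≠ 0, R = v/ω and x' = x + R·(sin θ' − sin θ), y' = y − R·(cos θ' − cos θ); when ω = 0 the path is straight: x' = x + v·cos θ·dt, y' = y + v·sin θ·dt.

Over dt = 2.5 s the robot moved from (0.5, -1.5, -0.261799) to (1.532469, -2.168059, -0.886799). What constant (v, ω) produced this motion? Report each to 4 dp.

v = 0.5000, ω = -0.2500

Δθ = -0.886799 − -0.261799 = -0.625000
ω = Δθ/dt = -0.625000/2.5 = -0.2500
R = Δx/(sin θ' − sin θ) = -2.0000
v = R·ω = -2.0000·-0.2500 = 0.5000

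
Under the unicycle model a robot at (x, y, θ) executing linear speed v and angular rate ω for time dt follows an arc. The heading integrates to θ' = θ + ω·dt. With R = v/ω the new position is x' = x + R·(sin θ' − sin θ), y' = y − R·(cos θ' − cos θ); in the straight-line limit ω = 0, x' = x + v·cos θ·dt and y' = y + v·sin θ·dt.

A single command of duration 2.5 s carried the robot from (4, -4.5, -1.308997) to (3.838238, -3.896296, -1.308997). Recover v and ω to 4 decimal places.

Δθ = -1.308997 − -1.308997 = 0.000000
ω = Δθ/dt = 0.000000/2.5 = 0.0000
ω = 0 → v = (Δx·cos θ + Δy·sin θ)/dt = -0.2500

v = -0.2500, ω = 0.0000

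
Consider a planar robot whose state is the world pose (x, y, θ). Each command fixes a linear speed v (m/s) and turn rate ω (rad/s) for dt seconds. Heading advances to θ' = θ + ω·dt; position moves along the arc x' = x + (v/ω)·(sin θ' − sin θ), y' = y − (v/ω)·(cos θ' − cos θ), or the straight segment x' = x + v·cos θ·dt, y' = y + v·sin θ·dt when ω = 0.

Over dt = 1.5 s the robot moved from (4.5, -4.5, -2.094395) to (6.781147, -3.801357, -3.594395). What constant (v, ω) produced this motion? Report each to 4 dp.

Δθ = -3.594395 − -2.094395 = -1.500000
ω = Δθ/dt = -1.500000/1.5 = -1.0000
R = Δx/(sin θ' − sin θ) = 1.7500
v = R·ω = 1.7500·-1.0000 = -1.7500

v = -1.7500, ω = -1.0000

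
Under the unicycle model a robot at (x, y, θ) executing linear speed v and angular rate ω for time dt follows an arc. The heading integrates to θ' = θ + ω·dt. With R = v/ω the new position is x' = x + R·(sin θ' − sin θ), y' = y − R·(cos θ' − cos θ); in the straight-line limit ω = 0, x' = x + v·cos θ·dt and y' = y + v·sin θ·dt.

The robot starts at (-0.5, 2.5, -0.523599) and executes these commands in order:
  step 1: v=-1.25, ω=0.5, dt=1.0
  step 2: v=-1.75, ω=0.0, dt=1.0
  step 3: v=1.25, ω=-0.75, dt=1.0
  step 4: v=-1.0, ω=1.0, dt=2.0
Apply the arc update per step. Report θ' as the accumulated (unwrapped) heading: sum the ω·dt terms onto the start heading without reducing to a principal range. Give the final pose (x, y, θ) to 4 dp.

(-3.9553, 2.0239, 1.2264)

step 1: θ'=-0.0236 (R=-2.5000) → pose (-1.6910, 2.8342, -0.0236)
step 2: θ'=-0.0236 (straight) → pose (-3.4405, 2.8755, -0.0236)
step 3: θ'=-0.7736 (R=-1.6667) → pose (-2.3153, 2.4017, -0.7736)
step 4: θ'=1.2264 (R=-1.0000) → pose (-3.9553, 2.0239, 1.2264)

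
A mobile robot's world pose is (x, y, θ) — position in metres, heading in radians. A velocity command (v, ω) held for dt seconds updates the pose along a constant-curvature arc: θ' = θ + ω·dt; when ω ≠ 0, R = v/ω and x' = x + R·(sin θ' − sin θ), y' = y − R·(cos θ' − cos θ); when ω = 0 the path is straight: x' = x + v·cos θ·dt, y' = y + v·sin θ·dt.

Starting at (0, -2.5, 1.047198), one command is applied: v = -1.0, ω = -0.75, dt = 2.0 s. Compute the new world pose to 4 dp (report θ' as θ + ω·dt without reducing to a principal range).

(-1.7380, -3.0323, -0.4528)

θ' = 1.0472 + -0.75·2.0 = -0.4528
R = v/ω = -1.0/-0.75 = 1.3333
x' = 0 + 1.3333·(sin -0.4528 − sin 1.0472) = -1.7380
y' = -2.5 − 1.3333·(cos -0.4528 − cos 1.0472) = -3.0323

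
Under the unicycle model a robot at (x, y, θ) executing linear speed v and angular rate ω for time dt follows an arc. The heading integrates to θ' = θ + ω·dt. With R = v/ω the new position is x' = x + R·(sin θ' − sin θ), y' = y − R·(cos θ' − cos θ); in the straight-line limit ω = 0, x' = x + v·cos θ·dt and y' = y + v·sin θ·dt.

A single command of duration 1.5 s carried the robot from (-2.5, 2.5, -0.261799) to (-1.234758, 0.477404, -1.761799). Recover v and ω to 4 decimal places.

Δθ = -1.761799 − -0.261799 = -1.500000
ω = Δθ/dt = -1.500000/1.5 = -1.0000
R = −Δy/(cos θ' − cos θ) = -1.7500
v = R·ω = -1.7500·-1.0000 = 1.7500

v = 1.7500, ω = -1.0000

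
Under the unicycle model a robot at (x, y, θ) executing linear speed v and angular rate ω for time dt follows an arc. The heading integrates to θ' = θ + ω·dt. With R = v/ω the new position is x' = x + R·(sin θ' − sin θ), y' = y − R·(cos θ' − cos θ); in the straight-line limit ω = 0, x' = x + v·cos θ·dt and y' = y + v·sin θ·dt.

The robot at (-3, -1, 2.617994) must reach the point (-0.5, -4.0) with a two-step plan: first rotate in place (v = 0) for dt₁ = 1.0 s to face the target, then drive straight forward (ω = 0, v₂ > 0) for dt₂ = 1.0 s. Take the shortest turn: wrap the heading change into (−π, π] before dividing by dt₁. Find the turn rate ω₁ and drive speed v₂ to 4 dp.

ω₁ = 2.7891, v₂ = 3.9051

heading to target = atan2(-4−-1, -0.5−-3) = -0.8761
Δθ = wrap(-0.8761 − 2.6180) = 2.7891; ω₁ = Δθ/dt₁ = 2.7891
distance = √((-0.5−-3)² + (-4−-1)²) = 3.9051; v₂ = distance/dt₂ = 3.9051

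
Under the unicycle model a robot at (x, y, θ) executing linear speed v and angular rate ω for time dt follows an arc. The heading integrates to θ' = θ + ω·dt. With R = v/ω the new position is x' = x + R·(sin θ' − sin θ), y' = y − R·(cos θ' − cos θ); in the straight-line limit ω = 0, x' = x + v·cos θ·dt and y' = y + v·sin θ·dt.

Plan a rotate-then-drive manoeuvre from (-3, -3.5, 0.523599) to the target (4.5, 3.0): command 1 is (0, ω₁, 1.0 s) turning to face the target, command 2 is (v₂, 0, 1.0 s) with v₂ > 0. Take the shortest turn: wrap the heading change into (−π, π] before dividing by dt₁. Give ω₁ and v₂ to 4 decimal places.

heading to target = atan2(3−-3.5, 4.5−-3) = 0.7141
Δθ = wrap(0.7141 − 0.5236) = 0.1905; ω₁ = Δθ/dt₁ = 0.1905
distance = √((4.5−-3)² + (3−-3.5)²) = 9.9247; v₂ = distance/dt₂ = 9.9247

ω₁ = 0.1905, v₂ = 9.9247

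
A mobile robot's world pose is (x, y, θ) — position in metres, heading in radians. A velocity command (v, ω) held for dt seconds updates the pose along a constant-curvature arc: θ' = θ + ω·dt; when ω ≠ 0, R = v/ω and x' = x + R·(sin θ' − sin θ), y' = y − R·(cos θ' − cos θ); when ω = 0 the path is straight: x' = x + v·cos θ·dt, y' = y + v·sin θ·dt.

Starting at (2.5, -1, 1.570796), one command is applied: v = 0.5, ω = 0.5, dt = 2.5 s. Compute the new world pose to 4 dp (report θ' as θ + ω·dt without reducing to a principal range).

(1.8153, -0.0510, 2.8208)

θ' = 1.5708 + 0.5·2.5 = 2.8208
R = v/ω = 0.5/0.5 = 1.0000
x' = 2.5 + 1.0000·(sin 2.8208 − sin 1.5708) = 1.8153
y' = -1 − 1.0000·(cos 2.8208 − cos 1.5708) = -0.0510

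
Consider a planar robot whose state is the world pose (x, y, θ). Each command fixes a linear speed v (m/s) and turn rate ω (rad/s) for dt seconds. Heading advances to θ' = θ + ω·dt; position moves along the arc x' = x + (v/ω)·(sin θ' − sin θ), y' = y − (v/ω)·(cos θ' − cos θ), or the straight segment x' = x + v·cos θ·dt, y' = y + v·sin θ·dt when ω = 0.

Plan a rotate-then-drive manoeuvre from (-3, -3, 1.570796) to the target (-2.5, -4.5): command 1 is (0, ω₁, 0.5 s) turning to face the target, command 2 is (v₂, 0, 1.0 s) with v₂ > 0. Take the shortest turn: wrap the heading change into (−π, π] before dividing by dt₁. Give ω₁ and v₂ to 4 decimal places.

heading to target = atan2(-4.5−-3, -2.5−-3) = -1.2490
Δθ = wrap(-1.2490 − 1.5708) = -2.8198; ω₁ = Δθ/dt₁ = -5.6397
distance = √((-2.5−-3)² + (-4.5−-3)²) = 1.5811; v₂ = distance/dt₂ = 1.5811

ω₁ = -5.6397, v₂ = 1.5811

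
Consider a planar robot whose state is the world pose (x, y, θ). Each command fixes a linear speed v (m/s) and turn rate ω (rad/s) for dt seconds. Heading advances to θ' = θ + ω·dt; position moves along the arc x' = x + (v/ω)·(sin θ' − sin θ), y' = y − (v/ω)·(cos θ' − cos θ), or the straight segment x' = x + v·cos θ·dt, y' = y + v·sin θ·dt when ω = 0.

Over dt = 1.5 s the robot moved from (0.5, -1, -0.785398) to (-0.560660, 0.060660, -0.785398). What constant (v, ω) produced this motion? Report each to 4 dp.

v = -1.0000, ω = 0.0000

Δθ = -0.785398 − -0.785398 = 0.000000
ω = Δθ/dt = 0.000000/1.5 = 0.0000
ω = 0 → v = (Δx·cos θ + Δy·sin θ)/dt = -1.0000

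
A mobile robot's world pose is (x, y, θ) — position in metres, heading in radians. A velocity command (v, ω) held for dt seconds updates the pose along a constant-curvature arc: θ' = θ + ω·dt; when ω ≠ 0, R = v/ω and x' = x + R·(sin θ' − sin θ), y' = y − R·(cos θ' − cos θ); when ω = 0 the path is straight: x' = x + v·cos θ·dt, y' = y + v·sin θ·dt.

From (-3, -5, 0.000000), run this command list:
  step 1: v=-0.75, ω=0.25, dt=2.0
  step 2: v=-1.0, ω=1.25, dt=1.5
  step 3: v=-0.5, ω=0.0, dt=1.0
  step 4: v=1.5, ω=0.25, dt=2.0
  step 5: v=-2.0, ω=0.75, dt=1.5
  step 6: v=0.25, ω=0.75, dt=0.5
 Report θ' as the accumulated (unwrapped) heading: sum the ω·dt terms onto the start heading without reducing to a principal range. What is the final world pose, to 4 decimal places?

step 1: θ'=0.5000 (R=-3.0000) → pose (-4.4383, -5.3673, 0.5000)
step 2: θ'=2.3750 (R=-0.8000) → pose (-4.6097, -6.6455, 2.3750)
step 3: θ'=2.3750 (straight) → pose (-4.2495, -6.9924, 2.3750)
step 4: θ'=2.8750 (R=6.0000) → pose (-6.8310, -5.5260, 2.8750)
step 5: θ'=4.0000 (R=-2.6667) → pose (-4.1103, -4.6966, 4.0000)
step 6: θ'=4.3750 (R=0.3333) → pose (-4.1726, -4.8041, 4.3750)

(-4.1726, -4.8041, 4.3750)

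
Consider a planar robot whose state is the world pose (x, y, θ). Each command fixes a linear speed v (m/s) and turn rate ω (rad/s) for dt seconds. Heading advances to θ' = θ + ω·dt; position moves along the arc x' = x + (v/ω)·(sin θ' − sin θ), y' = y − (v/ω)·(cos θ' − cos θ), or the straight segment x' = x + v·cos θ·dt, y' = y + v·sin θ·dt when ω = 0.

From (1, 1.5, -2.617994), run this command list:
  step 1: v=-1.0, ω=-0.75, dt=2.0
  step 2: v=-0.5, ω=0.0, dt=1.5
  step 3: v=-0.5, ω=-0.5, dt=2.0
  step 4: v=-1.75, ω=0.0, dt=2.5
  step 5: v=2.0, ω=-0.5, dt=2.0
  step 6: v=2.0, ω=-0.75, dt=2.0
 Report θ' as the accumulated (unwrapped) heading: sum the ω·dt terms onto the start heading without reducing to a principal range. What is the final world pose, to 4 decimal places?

step 1: θ'=-4.1180 (R=1.3333) → pose (2.7713, 1.0920, -4.1180)
step 2: θ'=-4.1180 (straight) → pose (3.1913, 0.4706, -4.1180)
step 3: θ'=-5.1180 (R=1.0000) → pose (3.2817, -0.4840, -5.1180)
step 4: θ'=-5.1180 (straight) → pose (1.5554, -4.5040, -5.1180)
step 5: θ'=-6.1180 (R=-4.0000) → pose (4.5731, -2.1368, -6.1180)
step 6: θ'=-7.6180 (R=-2.6667) → pose (7.6044, -4.1436, -7.6180)

(7.6044, -4.1436, -7.6180)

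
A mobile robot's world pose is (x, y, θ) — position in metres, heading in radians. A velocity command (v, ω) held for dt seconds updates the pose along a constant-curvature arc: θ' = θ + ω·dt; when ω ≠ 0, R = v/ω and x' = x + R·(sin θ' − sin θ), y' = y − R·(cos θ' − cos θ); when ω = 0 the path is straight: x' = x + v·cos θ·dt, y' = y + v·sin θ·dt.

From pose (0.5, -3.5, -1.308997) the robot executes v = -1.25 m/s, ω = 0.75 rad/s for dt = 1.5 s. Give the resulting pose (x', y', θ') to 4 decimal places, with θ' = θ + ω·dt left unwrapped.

θ' = -1.3090 + 0.75·1.5 = -0.1840
R = v/ω = -1.25/0.75 = -1.6667
x' = 0.5 + -1.6667·(sin -0.1840 − sin -1.3090) = -0.8049
y' = -3.5 − -1.6667·(cos -0.1840 − cos -1.3090) = -2.2928

(-0.8049, -2.2928, -0.1840)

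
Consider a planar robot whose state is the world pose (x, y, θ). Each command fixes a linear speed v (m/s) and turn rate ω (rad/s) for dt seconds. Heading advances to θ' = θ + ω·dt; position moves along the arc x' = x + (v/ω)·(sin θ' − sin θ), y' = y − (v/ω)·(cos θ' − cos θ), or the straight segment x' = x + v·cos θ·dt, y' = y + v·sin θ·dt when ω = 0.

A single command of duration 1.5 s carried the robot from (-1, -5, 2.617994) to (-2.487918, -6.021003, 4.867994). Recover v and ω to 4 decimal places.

Δθ = 4.867994 − 2.617994 = 2.250000
ω = Δθ/dt = 2.250000/1.5 = 1.5000
R = Δx/(sin θ' − sin θ) = 1.0000
v = R·ω = 1.0000·1.5000 = 1.5000

v = 1.5000, ω = 1.5000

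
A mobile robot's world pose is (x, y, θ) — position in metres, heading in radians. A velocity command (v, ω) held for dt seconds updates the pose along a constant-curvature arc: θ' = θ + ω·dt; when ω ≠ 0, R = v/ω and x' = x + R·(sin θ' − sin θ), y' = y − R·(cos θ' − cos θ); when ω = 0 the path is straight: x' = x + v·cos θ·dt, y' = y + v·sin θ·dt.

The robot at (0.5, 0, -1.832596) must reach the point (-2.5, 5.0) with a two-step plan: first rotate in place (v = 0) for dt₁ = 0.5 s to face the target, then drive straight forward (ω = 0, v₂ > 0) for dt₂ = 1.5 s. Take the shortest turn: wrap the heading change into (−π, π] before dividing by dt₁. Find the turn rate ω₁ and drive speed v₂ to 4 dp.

ω₁ = -4.6787, v₂ = 3.8873

heading to target = atan2(5−0, -2.5−0.5) = 2.1112
Δθ = wrap(2.1112 − -1.8326) = -2.3394; ω₁ = Δθ/dt₁ = -4.6787
distance = √((-2.5−0.5)² + (5−0)²) = 5.8310; v₂ = distance/dt₂ = 3.8873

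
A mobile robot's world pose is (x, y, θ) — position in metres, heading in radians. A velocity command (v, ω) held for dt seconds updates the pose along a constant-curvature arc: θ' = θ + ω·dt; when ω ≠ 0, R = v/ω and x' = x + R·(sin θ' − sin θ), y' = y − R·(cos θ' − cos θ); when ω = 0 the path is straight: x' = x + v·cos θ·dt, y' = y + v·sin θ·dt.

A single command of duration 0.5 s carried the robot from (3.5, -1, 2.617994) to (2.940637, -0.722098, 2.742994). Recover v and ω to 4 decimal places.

Δθ = 2.742994 − 2.617994 = 0.125000
ω = Δθ/dt = 0.125000/0.5 = 0.2500
R = Δx/(sin θ' − sin θ) = 5.0000
v = R·ω = 5.0000·0.2500 = 1.2500

v = 1.2500, ω = 0.2500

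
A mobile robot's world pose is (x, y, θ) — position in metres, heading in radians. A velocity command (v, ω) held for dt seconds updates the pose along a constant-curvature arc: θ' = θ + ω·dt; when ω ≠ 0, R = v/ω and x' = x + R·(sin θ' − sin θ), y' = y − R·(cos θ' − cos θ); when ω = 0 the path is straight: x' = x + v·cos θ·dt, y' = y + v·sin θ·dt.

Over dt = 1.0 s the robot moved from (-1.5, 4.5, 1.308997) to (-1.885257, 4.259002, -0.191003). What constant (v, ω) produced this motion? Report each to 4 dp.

v = -0.5000, ω = -1.5000

Δθ = -0.191003 − 1.308997 = -1.500000
ω = Δθ/dt = -1.500000/1.0 = -1.5000
R = Δx/(sin θ' − sin θ) = 0.3333
v = R·ω = 0.3333·-1.5000 = -0.5000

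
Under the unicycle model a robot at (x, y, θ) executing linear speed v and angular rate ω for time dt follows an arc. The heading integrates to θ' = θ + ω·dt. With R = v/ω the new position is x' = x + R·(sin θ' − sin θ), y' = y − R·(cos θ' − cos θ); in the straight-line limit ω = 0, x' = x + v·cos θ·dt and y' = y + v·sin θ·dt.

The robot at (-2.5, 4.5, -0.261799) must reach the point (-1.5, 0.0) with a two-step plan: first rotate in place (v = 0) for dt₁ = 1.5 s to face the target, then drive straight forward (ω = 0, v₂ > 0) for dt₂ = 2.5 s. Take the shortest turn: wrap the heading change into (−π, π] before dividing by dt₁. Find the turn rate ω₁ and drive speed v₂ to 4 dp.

heading to target = atan2(0−4.5, -1.5−-2.5) = -1.3521
Δθ = wrap(-1.3521 − -0.2618) = -1.0903; ω₁ = Δθ/dt₁ = -0.7269
distance = √((-1.5−-2.5)² + (0−4.5)²) = 4.6098; v₂ = distance/dt₂ = 1.8439

ω₁ = -0.7269, v₂ = 1.8439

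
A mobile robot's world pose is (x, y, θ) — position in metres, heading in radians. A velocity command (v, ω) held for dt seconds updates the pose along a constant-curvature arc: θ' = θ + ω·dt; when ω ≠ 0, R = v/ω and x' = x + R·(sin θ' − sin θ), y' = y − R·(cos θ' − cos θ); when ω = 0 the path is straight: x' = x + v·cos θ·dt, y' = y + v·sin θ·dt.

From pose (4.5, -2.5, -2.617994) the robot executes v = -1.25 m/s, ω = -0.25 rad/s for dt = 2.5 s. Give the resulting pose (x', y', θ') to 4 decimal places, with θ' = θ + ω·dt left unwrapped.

θ' = -2.6180 + -0.25·2.5 = -3.2430
R = v/ω = -1.25/-0.25 = 5.0000
x' = 4.5 + 5.0000·(sin -3.2430 − sin -2.6180) = 7.5061
y' = -2.5 − 5.0000·(cos -3.2430 − cos -2.6180) = -1.8558

(7.5061, -1.8558, -3.2430)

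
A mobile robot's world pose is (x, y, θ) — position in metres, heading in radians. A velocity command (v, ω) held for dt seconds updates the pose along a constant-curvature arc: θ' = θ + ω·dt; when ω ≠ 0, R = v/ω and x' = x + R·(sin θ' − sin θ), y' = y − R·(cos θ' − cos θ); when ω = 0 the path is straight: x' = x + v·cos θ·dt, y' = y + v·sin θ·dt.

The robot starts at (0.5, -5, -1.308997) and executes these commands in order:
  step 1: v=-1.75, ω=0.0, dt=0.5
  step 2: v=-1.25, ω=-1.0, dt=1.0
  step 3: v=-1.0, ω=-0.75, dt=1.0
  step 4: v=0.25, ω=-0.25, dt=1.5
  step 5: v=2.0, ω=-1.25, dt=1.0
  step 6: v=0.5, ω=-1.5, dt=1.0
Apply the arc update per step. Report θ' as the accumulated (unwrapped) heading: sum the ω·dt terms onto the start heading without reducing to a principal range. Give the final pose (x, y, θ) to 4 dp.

step 1: θ'=-1.3090 (straight) → pose (0.2735, -4.1548, -1.3090)
step 2: θ'=-2.3090 (R=1.2500) → pose (0.5563, -2.9901, -2.3090)
step 3: θ'=-3.0590 (R=1.3333) → pose (1.4326, -2.5586, -3.0590)
step 4: θ'=-3.4340 (R=-1.0000) → pose (1.0618, -2.5195, -3.4340)
step 5: θ'=-4.6840 (R=-1.6000) → pose (-0.0763, -1.0329, -4.6840)
step 6: θ'=-6.1840 (R=-0.3333) → pose (0.2239, -0.6917, -6.1840)

(0.2239, -0.6917, -6.1840)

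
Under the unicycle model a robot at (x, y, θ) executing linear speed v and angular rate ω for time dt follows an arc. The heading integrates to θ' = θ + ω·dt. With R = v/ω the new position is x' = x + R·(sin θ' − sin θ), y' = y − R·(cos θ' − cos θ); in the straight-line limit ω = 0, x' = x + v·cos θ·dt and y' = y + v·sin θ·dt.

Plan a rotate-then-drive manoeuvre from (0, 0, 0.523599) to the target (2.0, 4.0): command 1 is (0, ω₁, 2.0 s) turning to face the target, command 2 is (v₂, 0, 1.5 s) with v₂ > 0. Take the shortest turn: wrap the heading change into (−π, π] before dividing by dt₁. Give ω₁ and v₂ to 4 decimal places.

ω₁ = 0.2918, v₂ = 2.9814

heading to target = atan2(4−0, 2−0) = 1.1071
Δθ = wrap(1.1071 − 0.5236) = 0.5835; ω₁ = Δθ/dt₁ = 0.2918
distance = √((2−0)² + (4−0)²) = 4.4721; v₂ = distance/dt₂ = 2.9814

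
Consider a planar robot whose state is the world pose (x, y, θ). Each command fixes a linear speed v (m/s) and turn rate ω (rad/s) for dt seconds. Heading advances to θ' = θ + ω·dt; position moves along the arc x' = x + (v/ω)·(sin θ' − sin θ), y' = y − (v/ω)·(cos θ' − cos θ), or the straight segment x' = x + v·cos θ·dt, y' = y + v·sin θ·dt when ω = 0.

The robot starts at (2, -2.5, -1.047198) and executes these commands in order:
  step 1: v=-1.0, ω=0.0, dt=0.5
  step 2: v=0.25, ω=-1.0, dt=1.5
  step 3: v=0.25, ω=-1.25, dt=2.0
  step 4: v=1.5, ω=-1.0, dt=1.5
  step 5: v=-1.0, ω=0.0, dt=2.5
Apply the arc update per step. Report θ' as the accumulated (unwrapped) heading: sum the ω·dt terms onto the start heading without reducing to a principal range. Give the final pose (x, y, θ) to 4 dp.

step 1: θ'=-1.0472 (straight) → pose (1.7500, -2.0670, -1.0472)
step 2: θ'=-2.5472 (R=-0.2500) → pose (1.6735, -2.3991, -2.5472)
step 3: θ'=-5.0472 (R=-0.2000) → pose (1.3726, -2.1677, -5.0472)
step 4: θ'=-6.5472 (R=-1.5000) → pose (3.1807, -1.2126, -6.5472)
step 5: θ'=-6.5472 (straight) → pose (0.7674, -0.5602, -6.5472)

(0.7674, -0.5602, -6.5472)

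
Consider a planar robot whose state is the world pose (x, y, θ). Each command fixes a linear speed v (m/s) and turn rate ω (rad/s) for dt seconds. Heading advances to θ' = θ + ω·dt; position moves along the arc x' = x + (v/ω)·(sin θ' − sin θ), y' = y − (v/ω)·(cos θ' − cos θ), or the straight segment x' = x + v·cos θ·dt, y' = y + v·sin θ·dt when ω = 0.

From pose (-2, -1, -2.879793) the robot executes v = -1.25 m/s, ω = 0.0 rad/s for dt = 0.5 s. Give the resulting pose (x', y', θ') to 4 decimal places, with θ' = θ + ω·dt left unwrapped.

θ' = -2.8798 + 0.0·0.5 = -2.8798
ω = 0 → straight: x' = -2 + -1.25·cos(-2.8798)·0.5 = -1.3963
y' = -1 + -1.25·sin(-2.8798)·0.5 = -0.8382

(-1.3963, -0.8382, -2.8798)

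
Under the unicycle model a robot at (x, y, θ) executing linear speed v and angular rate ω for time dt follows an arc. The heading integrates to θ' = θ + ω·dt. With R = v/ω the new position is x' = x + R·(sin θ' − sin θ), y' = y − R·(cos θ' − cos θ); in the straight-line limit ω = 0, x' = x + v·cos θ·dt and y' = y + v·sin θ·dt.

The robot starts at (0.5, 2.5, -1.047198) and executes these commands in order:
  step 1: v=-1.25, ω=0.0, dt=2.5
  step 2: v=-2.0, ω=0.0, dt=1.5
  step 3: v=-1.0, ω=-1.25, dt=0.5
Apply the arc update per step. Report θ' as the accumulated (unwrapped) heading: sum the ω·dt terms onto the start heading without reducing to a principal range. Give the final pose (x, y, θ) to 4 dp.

step 1: θ'=-1.0472 (straight) → pose (-1.0625, 5.2063, -1.0472)
step 2: θ'=-1.0472 (straight) → pose (-2.5625, 7.8044, -1.0472)
step 3: θ'=-1.6722 (R=0.8000) → pose (-2.6656, 8.2854, -1.6722)

(-2.6656, 8.2854, -1.6722)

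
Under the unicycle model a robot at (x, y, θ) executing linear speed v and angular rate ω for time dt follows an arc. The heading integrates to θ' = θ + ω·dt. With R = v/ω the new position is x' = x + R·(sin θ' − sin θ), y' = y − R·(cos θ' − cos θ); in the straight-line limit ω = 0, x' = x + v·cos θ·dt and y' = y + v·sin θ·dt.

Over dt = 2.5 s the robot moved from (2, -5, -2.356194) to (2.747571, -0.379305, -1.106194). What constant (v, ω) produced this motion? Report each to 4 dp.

Δθ = -1.106194 − -2.356194 = 1.250000
ω = Δθ/dt = 1.250000/2.5 = 0.5000
R = −Δy/(cos θ' − cos θ) = -4.0000
v = R·ω = -4.0000·0.5000 = -2.0000

v = -2.0000, ω = 0.5000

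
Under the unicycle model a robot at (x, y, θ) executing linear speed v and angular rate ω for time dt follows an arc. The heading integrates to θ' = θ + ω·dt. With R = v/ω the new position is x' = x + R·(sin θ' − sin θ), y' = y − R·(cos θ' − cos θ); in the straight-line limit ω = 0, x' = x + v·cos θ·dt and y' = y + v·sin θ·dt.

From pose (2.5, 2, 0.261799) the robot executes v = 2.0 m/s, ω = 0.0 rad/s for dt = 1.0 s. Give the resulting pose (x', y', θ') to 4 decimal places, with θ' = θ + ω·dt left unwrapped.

θ' = 0.2618 + 0.0·1.0 = 0.2618
ω = 0 → straight: x' = 2.5 + 2.0·cos(0.2618)·1.0 = 4.4319
y' = 2 + 2.0·sin(0.2618)·1.0 = 2.5176

(4.4319, 2.5176, 0.2618)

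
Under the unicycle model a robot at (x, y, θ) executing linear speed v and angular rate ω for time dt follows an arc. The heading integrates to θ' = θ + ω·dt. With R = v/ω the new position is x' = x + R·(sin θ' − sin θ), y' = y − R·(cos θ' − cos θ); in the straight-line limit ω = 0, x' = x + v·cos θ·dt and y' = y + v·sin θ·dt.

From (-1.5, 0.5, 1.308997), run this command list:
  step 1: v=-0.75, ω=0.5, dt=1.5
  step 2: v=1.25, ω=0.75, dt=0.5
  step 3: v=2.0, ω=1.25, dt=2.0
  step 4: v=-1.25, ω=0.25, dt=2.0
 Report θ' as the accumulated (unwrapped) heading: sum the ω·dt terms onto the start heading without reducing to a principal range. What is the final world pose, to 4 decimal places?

(-5.4894, 0.5294, 5.4340)

step 1: θ'=2.0590 (R=-1.5000) → pose (-1.3759, -0.5918, 2.0590)
step 2: θ'=2.4340 (R=1.6667) → pose (-1.7645, -0.1070, 2.4340)
step 3: θ'=4.9340 (R=1.6000) → pose (-4.3654, -1.6745, 4.9340)
step 4: θ'=5.4340 (R=-5.0000) → pose (-5.4894, 0.5294, 5.4340)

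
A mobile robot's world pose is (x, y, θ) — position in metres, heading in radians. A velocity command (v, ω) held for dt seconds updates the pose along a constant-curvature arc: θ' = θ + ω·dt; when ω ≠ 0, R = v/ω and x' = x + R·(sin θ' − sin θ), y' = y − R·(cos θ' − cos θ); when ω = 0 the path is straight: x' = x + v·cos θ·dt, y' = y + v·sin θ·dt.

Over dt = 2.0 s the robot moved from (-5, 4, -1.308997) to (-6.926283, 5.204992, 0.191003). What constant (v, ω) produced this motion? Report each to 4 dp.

Δθ = 0.191003 − -1.308997 = 1.500000
ω = Δθ/dt = 1.500000/2.0 = 0.7500
R = Δx/(sin θ' − sin θ) = -1.6667
v = R·ω = -1.6667·0.7500 = -1.2500

v = -1.2500, ω = 0.7500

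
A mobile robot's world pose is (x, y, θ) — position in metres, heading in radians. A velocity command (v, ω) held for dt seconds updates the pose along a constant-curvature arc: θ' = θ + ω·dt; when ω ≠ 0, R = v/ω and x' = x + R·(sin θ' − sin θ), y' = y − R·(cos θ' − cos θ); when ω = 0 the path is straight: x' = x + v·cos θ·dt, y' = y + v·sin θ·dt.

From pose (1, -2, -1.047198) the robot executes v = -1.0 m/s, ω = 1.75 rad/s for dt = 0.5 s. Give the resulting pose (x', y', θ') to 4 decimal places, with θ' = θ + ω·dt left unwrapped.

θ' = -1.0472 + 1.75·0.5 = -0.1722
R = v/ω = -1.0/1.75 = -0.5714
x' = 1 + -0.5714·(sin -0.1722 − sin -1.0472) = 0.6030
y' = -2 − -0.5714·(cos -0.1722 − cos -1.0472) = -1.7227

(0.6030, -1.7227, -0.1722)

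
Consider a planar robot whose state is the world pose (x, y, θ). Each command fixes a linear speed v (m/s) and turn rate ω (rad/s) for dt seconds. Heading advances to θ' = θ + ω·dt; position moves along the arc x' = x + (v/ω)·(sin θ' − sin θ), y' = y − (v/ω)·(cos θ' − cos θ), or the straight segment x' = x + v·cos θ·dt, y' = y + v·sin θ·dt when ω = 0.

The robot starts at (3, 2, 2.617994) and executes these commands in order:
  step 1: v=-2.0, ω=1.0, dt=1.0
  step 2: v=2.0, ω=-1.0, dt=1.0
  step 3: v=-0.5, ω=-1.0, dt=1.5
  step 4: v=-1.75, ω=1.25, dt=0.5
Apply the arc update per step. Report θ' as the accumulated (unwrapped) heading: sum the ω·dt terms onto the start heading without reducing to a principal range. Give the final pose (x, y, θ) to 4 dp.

(3.0792, 0.4959, 1.7430)

step 1: θ'=3.6180 (R=-2.0000) → pose (4.9172, 1.9547, 3.6180)
step 2: θ'=2.6180 (R=-2.0000) → pose (3.0000, 2.0000, 2.6180)
step 3: θ'=1.1180 (R=0.5000) → pose (3.1996, 1.3482, 1.1180)
step 4: θ'=1.7430 (R=-1.4000) → pose (3.0792, 0.4959, 1.7430)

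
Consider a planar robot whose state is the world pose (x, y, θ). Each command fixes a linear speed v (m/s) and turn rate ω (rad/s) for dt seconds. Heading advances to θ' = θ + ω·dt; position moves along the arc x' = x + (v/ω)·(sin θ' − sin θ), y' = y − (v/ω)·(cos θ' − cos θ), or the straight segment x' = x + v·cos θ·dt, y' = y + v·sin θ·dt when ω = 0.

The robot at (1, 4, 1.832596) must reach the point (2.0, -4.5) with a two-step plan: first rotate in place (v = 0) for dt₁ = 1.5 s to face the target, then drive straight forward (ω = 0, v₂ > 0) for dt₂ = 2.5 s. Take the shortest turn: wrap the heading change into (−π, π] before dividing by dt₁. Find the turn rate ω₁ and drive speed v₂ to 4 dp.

ω₁ = 1.9979, v₂ = 3.4234

heading to target = atan2(-4.5−4, 2−1) = -1.4537
Δθ = wrap(-1.4537 − 1.8326) = 2.9969; ω₁ = Δθ/dt₁ = 1.9979
distance = √((2−1)² + (-4.5−4)²) = 8.5586; v₂ = distance/dt₂ = 3.4234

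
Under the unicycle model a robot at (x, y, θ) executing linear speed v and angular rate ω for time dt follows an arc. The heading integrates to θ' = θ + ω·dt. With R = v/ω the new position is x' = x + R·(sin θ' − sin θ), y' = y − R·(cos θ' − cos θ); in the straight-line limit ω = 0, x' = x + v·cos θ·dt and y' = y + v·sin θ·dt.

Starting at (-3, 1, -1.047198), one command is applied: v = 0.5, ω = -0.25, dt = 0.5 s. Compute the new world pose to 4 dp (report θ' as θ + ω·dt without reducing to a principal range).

(-2.8888, 0.7763, -1.1722)

θ' = -1.0472 + -0.25·0.5 = -1.1722
R = v/ω = 0.5/-0.25 = -2.0000
x' = -3 + -2.0000·(sin -1.1722 − sin -1.0472) = -2.8888
y' = 1 − -2.0000·(cos -1.1722 − cos -1.0472) = 0.7763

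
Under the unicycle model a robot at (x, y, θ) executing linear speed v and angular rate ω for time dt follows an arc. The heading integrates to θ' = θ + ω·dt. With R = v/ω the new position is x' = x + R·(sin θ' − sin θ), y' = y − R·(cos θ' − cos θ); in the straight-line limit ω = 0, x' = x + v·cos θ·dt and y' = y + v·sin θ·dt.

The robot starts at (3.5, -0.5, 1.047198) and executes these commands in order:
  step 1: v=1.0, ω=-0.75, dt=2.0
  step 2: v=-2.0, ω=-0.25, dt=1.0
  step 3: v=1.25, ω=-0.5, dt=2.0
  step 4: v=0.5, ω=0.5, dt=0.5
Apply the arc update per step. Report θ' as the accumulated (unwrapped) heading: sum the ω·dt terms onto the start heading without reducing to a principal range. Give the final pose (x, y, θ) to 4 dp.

(4.4277, -1.3642, -1.4528)

step 1: θ'=-0.4528 (R=-1.3333) → pose (5.2380, 0.0323, -0.4528)
step 2: θ'=-0.7028 (R=8.0000) → pose (3.5670, 1.1218, -0.7028)
step 3: θ'=-1.7028 (R=-2.5000) → pose (4.4294, -1.1148, -1.7028)
step 4: θ'=-1.4528 (R=1.0000) → pose (4.4277, -1.3642, -1.4528)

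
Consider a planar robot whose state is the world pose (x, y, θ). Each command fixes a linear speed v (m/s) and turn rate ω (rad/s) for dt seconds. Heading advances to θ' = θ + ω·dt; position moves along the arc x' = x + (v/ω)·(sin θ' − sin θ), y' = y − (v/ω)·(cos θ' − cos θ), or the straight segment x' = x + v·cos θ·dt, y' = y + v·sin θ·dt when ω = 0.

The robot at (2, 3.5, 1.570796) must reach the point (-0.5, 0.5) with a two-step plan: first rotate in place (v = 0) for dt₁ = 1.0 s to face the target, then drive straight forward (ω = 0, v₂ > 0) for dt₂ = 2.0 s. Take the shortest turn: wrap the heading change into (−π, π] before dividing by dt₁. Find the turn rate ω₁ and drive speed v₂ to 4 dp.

ω₁ = 2.4469, v₂ = 1.9526

heading to target = atan2(0.5−3.5, -0.5−2) = -2.2655
Δθ = wrap(-2.2655 − 1.5708) = 2.4469; ω₁ = Δθ/dt₁ = 2.4469
distance = √((-0.5−2)² + (0.5−3.5)²) = 3.9051; v₂ = distance/dt₂ = 1.9526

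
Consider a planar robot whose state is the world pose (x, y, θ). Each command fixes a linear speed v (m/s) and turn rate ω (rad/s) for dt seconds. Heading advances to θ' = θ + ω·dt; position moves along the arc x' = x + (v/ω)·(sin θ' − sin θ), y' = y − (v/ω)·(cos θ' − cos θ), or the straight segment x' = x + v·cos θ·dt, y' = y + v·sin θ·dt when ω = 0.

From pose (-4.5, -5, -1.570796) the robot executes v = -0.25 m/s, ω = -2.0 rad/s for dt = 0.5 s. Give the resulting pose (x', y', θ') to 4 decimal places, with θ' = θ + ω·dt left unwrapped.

θ' = -1.5708 + -2.0·0.5 = -2.5708
R = v/ω = -0.25/-2.0 = 0.1250
x' = -4.5 + 0.1250·(sin -2.5708 − sin -1.5708) = -4.4425
y' = -5 − 0.1250·(cos -2.5708 − cos -1.5708) = -4.8948

(-4.4425, -4.8948, -2.5708)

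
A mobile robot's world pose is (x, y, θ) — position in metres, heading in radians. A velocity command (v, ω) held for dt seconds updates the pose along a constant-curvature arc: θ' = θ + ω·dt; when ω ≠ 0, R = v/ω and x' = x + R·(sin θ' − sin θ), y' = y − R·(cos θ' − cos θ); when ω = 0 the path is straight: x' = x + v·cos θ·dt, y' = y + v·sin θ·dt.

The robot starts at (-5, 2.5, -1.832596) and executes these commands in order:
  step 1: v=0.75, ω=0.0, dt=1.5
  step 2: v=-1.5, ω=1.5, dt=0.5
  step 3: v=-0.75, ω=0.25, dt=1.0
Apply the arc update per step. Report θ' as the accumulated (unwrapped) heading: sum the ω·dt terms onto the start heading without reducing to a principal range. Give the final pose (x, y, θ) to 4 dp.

(-5.8044, 2.7530, -0.8326)

step 1: θ'=-1.8326 (straight) → pose (-5.2912, 1.4133, -1.8326)
step 2: θ'=-1.0826 (R=-1.0000) → pose (-5.3739, 2.1412, -1.0826)
step 3: θ'=-0.8326 (R=-3.0000) → pose (-5.8044, 2.7530, -0.8326)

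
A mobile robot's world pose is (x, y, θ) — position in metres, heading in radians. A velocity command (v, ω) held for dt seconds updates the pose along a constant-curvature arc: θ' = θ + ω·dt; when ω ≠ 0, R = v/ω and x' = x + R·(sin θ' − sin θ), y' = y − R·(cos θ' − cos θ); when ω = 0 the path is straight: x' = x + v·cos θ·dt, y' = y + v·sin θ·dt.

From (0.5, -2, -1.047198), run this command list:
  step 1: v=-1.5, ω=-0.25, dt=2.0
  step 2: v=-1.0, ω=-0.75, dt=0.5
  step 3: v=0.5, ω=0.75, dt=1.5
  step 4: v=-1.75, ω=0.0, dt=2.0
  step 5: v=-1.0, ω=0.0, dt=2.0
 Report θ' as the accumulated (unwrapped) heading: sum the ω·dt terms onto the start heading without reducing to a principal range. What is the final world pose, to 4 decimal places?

(-3.9150, 4.5883, -0.7972)

step 1: θ'=-1.5472 (R=6.0000) → pose (-0.3022, 0.8584, -1.5472)
step 2: θ'=-1.9222 (R=1.3333) → pose (-0.2211, 1.3488, -1.9222)
step 3: θ'=-0.7972 (R=0.6667) → pose (-0.0721, 0.6535, -0.7972)
step 4: θ'=-0.7972 (straight) → pose (-2.5176, 3.1575, -0.7972)
step 5: θ'=-0.7972 (straight) → pose (-3.9150, 4.5883, -0.7972)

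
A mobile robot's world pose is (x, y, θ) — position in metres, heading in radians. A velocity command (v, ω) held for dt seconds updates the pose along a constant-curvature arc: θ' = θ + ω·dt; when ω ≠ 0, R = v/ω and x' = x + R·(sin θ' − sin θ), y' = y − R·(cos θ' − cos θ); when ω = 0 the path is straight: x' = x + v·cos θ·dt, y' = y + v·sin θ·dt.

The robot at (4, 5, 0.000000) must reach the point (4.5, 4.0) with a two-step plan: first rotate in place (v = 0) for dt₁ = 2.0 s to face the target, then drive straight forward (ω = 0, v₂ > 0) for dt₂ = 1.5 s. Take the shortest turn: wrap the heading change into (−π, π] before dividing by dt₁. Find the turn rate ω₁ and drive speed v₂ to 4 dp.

ω₁ = -0.5536, v₂ = 0.7454

heading to target = atan2(4−5, 4.5−4) = -1.1071
Δθ = wrap(-1.1071 − 0.0000) = -1.1071; ω₁ = Δθ/dt₁ = -0.5536
distance = √((4.5−4)² + (4−5)²) = 1.1180; v₂ = distance/dt₂ = 0.7454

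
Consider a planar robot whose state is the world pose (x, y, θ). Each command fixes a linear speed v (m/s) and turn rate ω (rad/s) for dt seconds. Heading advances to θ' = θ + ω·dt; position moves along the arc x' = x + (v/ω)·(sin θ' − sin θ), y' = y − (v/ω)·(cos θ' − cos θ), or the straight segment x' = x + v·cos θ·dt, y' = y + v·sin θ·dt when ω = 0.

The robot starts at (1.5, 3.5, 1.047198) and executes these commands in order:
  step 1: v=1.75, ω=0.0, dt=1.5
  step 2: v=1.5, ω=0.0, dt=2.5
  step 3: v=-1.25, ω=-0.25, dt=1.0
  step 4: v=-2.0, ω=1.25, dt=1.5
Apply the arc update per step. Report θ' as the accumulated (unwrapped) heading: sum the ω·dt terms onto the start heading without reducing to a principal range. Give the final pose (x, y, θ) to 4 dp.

step 1: θ'=1.0472 (straight) → pose (2.8125, 5.7733, 1.0472)
step 2: θ'=1.0472 (straight) → pose (4.6875, 9.0209, 1.0472)
step 3: θ'=0.7972 (R=5.0000) → pose (3.9344, 8.0273, 0.7972)
step 4: θ'=2.6722 (R=-1.6000) → pose (4.3553, 5.4825, 2.6722)

(4.3553, 5.4825, 2.6722)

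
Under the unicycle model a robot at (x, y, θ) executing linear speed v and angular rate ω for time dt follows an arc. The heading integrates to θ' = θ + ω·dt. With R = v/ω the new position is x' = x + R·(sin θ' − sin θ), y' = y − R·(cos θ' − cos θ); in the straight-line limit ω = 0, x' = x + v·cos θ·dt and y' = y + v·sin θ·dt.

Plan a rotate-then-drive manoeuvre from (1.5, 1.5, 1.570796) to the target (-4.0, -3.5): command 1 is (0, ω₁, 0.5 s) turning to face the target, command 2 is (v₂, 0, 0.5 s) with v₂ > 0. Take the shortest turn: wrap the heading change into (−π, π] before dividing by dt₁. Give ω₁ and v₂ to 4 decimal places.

heading to target = atan2(-3.5−1.5, -4−1.5) = -2.4038
Δθ = wrap(-2.4038 − 1.5708) = 2.3086; ω₁ = Δθ/dt₁ = 4.6172
distance = √((-4−1.5)² + (-3.5−1.5)²) = 7.4330; v₂ = distance/dt₂ = 14.8661

ω₁ = 4.6172, v₂ = 14.8661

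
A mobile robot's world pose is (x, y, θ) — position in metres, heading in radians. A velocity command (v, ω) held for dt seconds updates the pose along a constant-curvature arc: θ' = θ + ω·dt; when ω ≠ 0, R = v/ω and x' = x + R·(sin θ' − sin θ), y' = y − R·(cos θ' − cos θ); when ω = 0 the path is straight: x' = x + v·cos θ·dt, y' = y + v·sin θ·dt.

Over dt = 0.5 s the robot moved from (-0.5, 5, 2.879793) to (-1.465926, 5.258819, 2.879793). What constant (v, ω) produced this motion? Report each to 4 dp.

v = 2.0000, ω = 0.0000

Δθ = 2.879793 − 2.879793 = 0.000000
ω = Δθ/dt = 0.000000/0.5 = 0.0000
ω = 0 → v = (Δx·cos θ + Δy·sin θ)/dt = 2.0000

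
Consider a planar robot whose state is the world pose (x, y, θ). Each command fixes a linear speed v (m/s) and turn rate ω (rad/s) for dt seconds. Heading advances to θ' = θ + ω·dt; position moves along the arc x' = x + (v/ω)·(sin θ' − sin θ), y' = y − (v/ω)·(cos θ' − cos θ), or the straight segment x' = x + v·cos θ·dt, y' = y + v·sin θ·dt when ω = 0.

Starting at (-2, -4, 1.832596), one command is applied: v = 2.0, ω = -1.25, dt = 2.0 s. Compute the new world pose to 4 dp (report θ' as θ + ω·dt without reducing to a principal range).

θ' = 1.8326 + -1.25·2.0 = -0.6674
R = v/ω = 2.0/-1.25 = -1.6000
x' = -2 + -1.6000·(sin -0.6674 − sin 1.8326) = 0.5358
y' = -4 − -1.6000·(cos -0.6674 − cos 1.8326) = -2.3292

(0.5358, -2.3292, -0.6674)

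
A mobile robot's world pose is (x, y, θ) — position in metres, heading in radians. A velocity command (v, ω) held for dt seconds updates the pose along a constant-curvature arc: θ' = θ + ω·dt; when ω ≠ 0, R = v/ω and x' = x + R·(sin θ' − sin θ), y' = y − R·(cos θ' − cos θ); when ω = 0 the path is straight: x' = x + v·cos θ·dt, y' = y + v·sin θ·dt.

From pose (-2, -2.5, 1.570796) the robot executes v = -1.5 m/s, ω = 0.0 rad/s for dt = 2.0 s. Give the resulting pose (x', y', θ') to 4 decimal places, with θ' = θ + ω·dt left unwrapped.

θ' = 1.5708 + 0.0·2.0 = 1.5708
ω = 0 → straight: x' = -2 + -1.5·cos(1.5708)·2.0 = -2.0000
y' = -2.5 + -1.5·sin(1.5708)·2.0 = -5.5000

(-2.0000, -5.5000, 1.5708)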